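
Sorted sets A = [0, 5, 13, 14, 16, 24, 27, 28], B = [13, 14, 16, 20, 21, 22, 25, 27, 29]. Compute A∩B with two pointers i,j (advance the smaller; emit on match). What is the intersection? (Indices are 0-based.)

intersection = [13, 14, 16, 27]

[i=0,j=0] 0<13 → i++
[i=1,j=0] 5<13 → i++
[i=2,j=0] 13==13 emit → i++,j++
[i=3,j=1] 14==14 emit → i++,j++
[i=4,j=2] 16==16 emit → i++,j++
[i=5,j=3] 24>20 → j++
[i=5,j=4] 24>21 → j++
[i=5,j=5] 24>22 → j++
[i=5,j=6] 24<25 → i++
[i=6,j=6] 27>25 → j++
[i=6,j=7] 27==27 emit → i++,j++
[i=7,j=8] 28<29 → i++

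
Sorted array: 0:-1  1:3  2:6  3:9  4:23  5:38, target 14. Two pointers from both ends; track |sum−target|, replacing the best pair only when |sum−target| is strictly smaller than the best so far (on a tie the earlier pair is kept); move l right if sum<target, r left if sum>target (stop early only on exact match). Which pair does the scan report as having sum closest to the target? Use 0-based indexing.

pair (6, 9) with sum 15 (|Δ|=1)

l=0 r=5: -1+38=37 d=23 *, r--
l=0 r=4: -1+23=22 d=8 *, r--
l=0 r=3: -1+9=8 d=6 *, l++
l=1 r=3: 3+9=12 d=2 *, l++
l=2 r=3: 6+9=15 d=1 *, r--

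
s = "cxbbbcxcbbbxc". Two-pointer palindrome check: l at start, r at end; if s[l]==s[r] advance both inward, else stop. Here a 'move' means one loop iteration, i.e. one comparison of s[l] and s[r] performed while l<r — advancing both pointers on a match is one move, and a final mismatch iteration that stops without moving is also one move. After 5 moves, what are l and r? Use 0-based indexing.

l=0 r=12: 'c'=='c', l++,r--
l=1 r=11: 'x'=='x', l++,r--
l=2 r=10: 'b'=='b', l++,r--
l=3 r=9: 'b'=='b', l++,r--
l=4 r=8: 'b'=='b', l++,r--

l=5, r=7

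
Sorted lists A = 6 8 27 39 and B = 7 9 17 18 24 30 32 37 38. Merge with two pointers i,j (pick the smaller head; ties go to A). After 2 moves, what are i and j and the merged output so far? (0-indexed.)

i=1, j=1, merged so far=[6, 7]

i=0 j=0: A[i]=6<=B[j]=7 take 6, i++
i=1 j=0: A[i]=8>B[j]=7 take 7, j++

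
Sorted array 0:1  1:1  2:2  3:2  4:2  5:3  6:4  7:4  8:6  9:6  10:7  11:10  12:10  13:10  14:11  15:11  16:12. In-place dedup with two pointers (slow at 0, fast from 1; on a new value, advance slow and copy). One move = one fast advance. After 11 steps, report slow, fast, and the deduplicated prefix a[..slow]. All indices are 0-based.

(s=0,f=1) a[fast]=1=a[slow] dup → fast++
(s=0,f=2) a[fast]=2≠a[slow]=1 write a[1]=2 → slow++,fast++
(s=1,f=3) a[fast]=2=a[slow] dup → fast++
(s=1,f=4) a[fast]=2=a[slow] dup → fast++
(s=1,f=5) a[fast]=3≠a[slow]=2 write a[2]=3 → slow++,fast++
(s=2,f=6) a[fast]=4≠a[slow]=3 write a[3]=4 → slow++,fast++
(s=3,f=7) a[fast]=4=a[slow] dup → fast++
(s=3,f=8) a[fast]=6≠a[slow]=4 write a[4]=6 → slow++,fast++
(s=4,f=9) a[fast]=6=a[slow] dup → fast++
(s=4,f=10) a[fast]=7≠a[slow]=6 write a[5]=7 → slow++,fast++
(s=5,f=11) a[fast]=10≠a[slow]=7 write a[6]=10 → slow++,fast++

slow=6, fast=12, prefix=[1, 2, 3, 4, 6, 7, 10]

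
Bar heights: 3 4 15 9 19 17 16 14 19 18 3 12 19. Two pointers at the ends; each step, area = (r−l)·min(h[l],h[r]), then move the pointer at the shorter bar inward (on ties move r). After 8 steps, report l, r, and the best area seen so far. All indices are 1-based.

l=5, r=9, best area=152

[1,13] min(3,19)*12=36 best=36 * → l++
[2,13] min(4,19)*11=44 best=44 * → l++
[3,13] min(15,19)*10=150 best=150 * → l++
[4,13] min(9,19)*9=81 best=150 → l++
[5,13] min(19,19)*8=152 best=152 * → r--
[5,12] min(19,12)*7=84 best=152 → r--
[5,11] min(19,3)*6=18 best=152 → r--
[5,10] min(19,18)*5=90 best=152 → r--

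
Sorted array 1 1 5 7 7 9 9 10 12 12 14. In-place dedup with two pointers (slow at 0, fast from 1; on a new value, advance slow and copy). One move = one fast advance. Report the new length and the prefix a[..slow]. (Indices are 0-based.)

(s=0,f=1) a[fast]=1=a[slow] dup → fast++
(s=0,f=2) a[fast]=5≠a[slow]=1 write a[1]=5 → slow++,fast++
(s=1,f=3) a[fast]=7≠a[slow]=5 write a[2]=7 → slow++,fast++
(s=2,f=4) a[fast]=7=a[slow] dup → fast++
(s=2,f=5) a[fast]=9≠a[slow]=7 write a[3]=9 → slow++,fast++
(s=3,f=6) a[fast]=9=a[slow] dup → fast++
(s=3,f=7) a[fast]=10≠a[slow]=9 write a[4]=10 → slow++,fast++
(s=4,f=8) a[fast]=12≠a[slow]=10 write a[5]=12 → slow++,fast++
(s=5,f=9) a[fast]=12=a[slow] dup → fast++
(s=5,f=10) a[fast]=14≠a[slow]=12 write a[6]=14 → slow++,fast++

length 7; prefix = [1, 5, 7, 9, 10, 12, 14]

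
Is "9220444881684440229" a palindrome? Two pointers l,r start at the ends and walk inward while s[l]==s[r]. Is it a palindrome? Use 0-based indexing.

not a palindrome (mismatch at 8,10)

[0,18] '9'=='9' → l++,r--
[1,17] '2'=='2' → l++,r--
[2,16] '2'=='2' → l++,r--
[3,15] '0'=='0' → l++,r--
[4,14] '4'=='4' → l++,r--
[5,13] '4'=='4' → l++,r--
[6,12] '4'=='4' → l++,r--
[7,11] '8'=='8' → l++,r--
[8,10] '8'!='6' → stop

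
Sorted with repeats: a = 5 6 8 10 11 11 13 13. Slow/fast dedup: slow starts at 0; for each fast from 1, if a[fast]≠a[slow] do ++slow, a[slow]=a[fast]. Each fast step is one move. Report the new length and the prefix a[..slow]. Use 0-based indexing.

(s=0,f=1) a[fast]=6≠a[slow]=5 write a[1]=6 → slow++,fast++
(s=1,f=2) a[fast]=8≠a[slow]=6 write a[2]=8 → slow++,fast++
(s=2,f=3) a[fast]=10≠a[slow]=8 write a[3]=10 → slow++,fast++
(s=3,f=4) a[fast]=11≠a[slow]=10 write a[4]=11 → slow++,fast++
(s=4,f=5) a[fast]=11=a[slow] dup → fast++
(s=4,f=6) a[fast]=13≠a[slow]=11 write a[5]=13 → slow++,fast++
(s=5,f=7) a[fast]=13=a[slow] dup → fast++

length 6; prefix = [5, 6, 8, 10, 11, 13]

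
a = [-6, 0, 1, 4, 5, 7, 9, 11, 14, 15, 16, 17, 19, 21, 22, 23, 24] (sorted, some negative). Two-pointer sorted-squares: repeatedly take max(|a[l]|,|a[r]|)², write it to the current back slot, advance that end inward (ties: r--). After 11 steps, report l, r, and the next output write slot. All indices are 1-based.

[1,17] |-6|<=|24| out[17]=576 → r--
[1,16] |-6|<=|23| out[16]=529 → r--
[1,15] |-6|<=|22| out[15]=484 → r--
[1,14] |-6|<=|21| out[14]=441 → r--
[1,13] |-6|<=|19| out[13]=361 → r--
[1,12] |-6|<=|17| out[12]=289 → r--
[1,11] |-6|<=|16| out[11]=256 → r--
[1,10] |-6|<=|15| out[10]=225 → r--
[1,9] |-6|<=|14| out[9]=196 → r--
[1,8] |-6|<=|11| out[8]=121 → r--
[1,7] |-6|<=|9| out[7]=81 → r--

l=1, r=6, next write slot=6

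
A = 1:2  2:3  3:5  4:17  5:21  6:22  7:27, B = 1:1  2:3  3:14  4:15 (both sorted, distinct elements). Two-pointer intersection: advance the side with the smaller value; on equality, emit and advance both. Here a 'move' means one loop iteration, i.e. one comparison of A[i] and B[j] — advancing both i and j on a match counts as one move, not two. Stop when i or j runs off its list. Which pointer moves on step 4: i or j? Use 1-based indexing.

i=1 j=1: 2>1, j++
i=1 j=2: 2<3, i++
i=2 j=2: 3==3 emit, i++,j++
i=3 j=3: 5<14, i++

i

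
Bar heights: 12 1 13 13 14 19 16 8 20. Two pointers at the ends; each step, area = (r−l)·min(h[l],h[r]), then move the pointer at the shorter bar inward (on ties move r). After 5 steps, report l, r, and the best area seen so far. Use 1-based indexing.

l=6, r=9, best area=96

[1,9] min(12,20)*8=96 best=96 * → l++
[2,9] min(1,20)*7=7 best=96 → l++
[3,9] min(13,20)*6=78 best=96 → l++
[4,9] min(13,20)*5=65 best=96 → l++
[5,9] min(14,20)*4=56 best=96 → l++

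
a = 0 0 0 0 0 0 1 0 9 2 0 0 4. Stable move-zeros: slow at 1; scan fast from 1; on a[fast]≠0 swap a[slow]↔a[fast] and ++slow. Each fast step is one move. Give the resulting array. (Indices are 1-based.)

[1, 9, 2, 4, 0, 0, 0, 0, 0, 0, 0, 0, 0]

(s=1,f=1) a[fast]=0 → fast++
(s=1,f=2) a[fast]=0 → fast++
(s=1,f=3) a[fast]=0 → fast++
(s=1,f=4) a[fast]=0 → fast++
(s=1,f=5) a[fast]=0 → fast++
(s=1,f=6) a[fast]=0 → fast++
(s=1,f=7) a[fast]=1≠0 swap→a[1]=1 → slow++,fast++
(s=2,f=8) a[fast]=0 → fast++
(s=2,f=9) a[fast]=9≠0 swap→a[2]=9 → slow++,fast++
(s=3,f=10) a[fast]=2≠0 swap→a[3]=2 → slow++,fast++
(s=4,f=11) a[fast]=0 → fast++
(s=4,f=12) a[fast]=0 → fast++
(s=4,f=13) a[fast]=4≠0 swap→a[4]=4 → slow++,fast++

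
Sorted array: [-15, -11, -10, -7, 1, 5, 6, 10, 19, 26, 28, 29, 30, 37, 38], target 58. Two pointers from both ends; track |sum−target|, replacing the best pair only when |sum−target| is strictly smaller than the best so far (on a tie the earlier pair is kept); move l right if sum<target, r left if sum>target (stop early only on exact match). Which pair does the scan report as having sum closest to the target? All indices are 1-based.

[1,15] -15+38=23 d=35 * → l++
[2,15] -11+38=27 d=31 * → l++
[3,15] -10+38=28 d=30 * → l++
[4,15] -7+38=31 d=27 * → l++
[5,15] 1+38=39 d=19 * → l++
[6,15] 5+38=43 d=15 * → l++
[7,15] 6+38=44 d=14 * → l++
[8,15] 10+38=48 d=10 * → l++
[9,15] 19+38=57 d=1 * → l++
[10,15] 26+38=64 d=6 → r--
[10,14] 26+37=63 d=5 → r--
[10,13] 26+30=56 d=2 → l++
[11,13] 28+30=58 d=0 * → stop

pair (28, 30) with sum 58 (|Δ|=0)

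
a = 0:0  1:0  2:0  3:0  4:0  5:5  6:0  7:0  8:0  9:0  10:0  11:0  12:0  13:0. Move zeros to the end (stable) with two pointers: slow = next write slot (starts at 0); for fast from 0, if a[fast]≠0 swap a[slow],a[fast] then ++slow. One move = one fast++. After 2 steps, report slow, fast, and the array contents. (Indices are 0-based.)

slow=0, fast=2, a=[0, 0, 0, 0, 0, 5, 0, 0, 0, 0, 0, 0, 0, 0]

(s=0,f=0) a[fast]=0 → fast++
(s=0,f=1) a[fast]=0 → fast++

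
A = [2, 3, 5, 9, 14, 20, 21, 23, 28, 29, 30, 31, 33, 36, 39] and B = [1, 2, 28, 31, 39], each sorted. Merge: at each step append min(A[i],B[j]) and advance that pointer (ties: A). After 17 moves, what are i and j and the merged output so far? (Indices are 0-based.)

i=13, j=4, merged so far=[1, 2, 2, 3, 5, 9, 14, 20, 21, 23, 28, 28, 29, 30, 31, 31, 33]

i=0 j=0: A[i]=2>B[j]=1 take 1, j++
i=0 j=1: A[i]=2<=B[j]=2 take 2, i++
i=1 j=1: A[i]=3>B[j]=2 take 2, j++
i=1 j=2: A[i]=3<=B[j]=28 take 3, i++
i=2 j=2: A[i]=5<=B[j]=28 take 5, i++
i=3 j=2: A[i]=9<=B[j]=28 take 9, i++
i=4 j=2: A[i]=14<=B[j]=28 take 14, i++
i=5 j=2: A[i]=20<=B[j]=28 take 20, i++
i=6 j=2: A[i]=21<=B[j]=28 take 21, i++
i=7 j=2: A[i]=23<=B[j]=28 take 23, i++
i=8 j=2: A[i]=28<=B[j]=28 take 28, i++
i=9 j=2: A[i]=29>B[j]=28 take 28, j++
i=9 j=3: A[i]=29<=B[j]=31 take 29, i++
i=10 j=3: A[i]=30<=B[j]=31 take 30, i++
i=11 j=3: A[i]=31<=B[j]=31 take 31, i++
i=12 j=3: A[i]=33>B[j]=31 take 31, j++
i=12 j=4: A[i]=33<=B[j]=39 take 33, i++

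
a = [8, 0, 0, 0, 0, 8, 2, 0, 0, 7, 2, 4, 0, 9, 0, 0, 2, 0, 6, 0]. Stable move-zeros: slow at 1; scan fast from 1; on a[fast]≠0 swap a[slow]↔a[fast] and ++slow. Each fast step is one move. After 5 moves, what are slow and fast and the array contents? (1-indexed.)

slow=2, fast=6, a=[8, 0, 0, 0, 0, 8, 2, 0, 0, 7, 2, 4, 0, 9, 0, 0, 2, 0, 6, 0]

slow=1 fast=1: a[fast]=8≠0 swap→a[1]=8, slow++,fast++
slow=2 fast=2: a[fast]=0, fast++
slow=2 fast=3: a[fast]=0, fast++
slow=2 fast=4: a[fast]=0, fast++
slow=2 fast=5: a[fast]=0, fast++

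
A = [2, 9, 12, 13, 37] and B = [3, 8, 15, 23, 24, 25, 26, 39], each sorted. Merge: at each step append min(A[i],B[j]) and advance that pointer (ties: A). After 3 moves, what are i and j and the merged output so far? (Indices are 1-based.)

i=2, j=3, merged so far=[2, 3, 8]

[i=1,j=1] A[i]=2<=B[j]=3 take 2 → i++
[i=2,j=1] A[i]=9>B[j]=3 take 3 → j++
[i=2,j=2] A[i]=9>B[j]=8 take 8 → j++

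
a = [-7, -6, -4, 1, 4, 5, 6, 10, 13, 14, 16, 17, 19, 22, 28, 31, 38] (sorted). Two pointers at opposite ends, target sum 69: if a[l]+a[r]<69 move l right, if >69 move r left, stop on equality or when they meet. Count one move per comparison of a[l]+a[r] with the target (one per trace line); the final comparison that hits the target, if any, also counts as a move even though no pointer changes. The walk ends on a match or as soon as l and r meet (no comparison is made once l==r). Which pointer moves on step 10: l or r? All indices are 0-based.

l

l=0 r=16: -7+38=31 <69, l++
l=1 r=16: -6+38=32 <69, l++
l=2 r=16: -4+38=34 <69, l++
l=3 r=16: 1+38=39 <69, l++
l=4 r=16: 4+38=42 <69, l++
l=5 r=16: 5+38=43 <69, l++
l=6 r=16: 6+38=44 <69, l++
l=7 r=16: 10+38=48 <69, l++
l=8 r=16: 13+38=51 <69, l++
l=9 r=16: 14+38=52 <69, l++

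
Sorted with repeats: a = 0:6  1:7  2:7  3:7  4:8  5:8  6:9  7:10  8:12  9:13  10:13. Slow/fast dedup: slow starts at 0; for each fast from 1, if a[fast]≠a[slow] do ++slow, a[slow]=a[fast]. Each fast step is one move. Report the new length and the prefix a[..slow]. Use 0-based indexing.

(s=0,f=1) a[fast]=7≠a[slow]=6 write a[1]=7 → slow++,fast++
(s=1,f=2) a[fast]=7=a[slow] dup → fast++
(s=1,f=3) a[fast]=7=a[slow] dup → fast++
(s=1,f=4) a[fast]=8≠a[slow]=7 write a[2]=8 → slow++,fast++
(s=2,f=5) a[fast]=8=a[slow] dup → fast++
(s=2,f=6) a[fast]=9≠a[slow]=8 write a[3]=9 → slow++,fast++
(s=3,f=7) a[fast]=10≠a[slow]=9 write a[4]=10 → slow++,fast++
(s=4,f=8) a[fast]=12≠a[slow]=10 write a[5]=12 → slow++,fast++
(s=5,f=9) a[fast]=13≠a[slow]=12 write a[6]=13 → slow++,fast++
(s=6,f=10) a[fast]=13=a[slow] dup → fast++

length 7; prefix = [6, 7, 8, 9, 10, 12, 13]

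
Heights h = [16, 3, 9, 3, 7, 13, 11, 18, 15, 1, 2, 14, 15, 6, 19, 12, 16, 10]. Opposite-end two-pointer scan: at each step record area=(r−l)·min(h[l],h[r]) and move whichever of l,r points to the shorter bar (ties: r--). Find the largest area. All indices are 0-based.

max area = 256

l=0 r=17: min(16,10)*17=170 best=170 *, r--
l=0 r=16: min(16,16)*16=256 best=256 *, r--
l=0 r=15: min(16,12)*15=180 best=256, r--
l=0 r=14: min(16,19)*14=224 best=256, l++
l=1 r=14: min(3,19)*13=39 best=256, l++
l=2 r=14: min(9,19)*12=108 best=256, l++
l=3 r=14: min(3,19)*11=33 best=256, l++
l=4 r=14: min(7,19)*10=70 best=256, l++
l=5 r=14: min(13,19)*9=117 best=256, l++
l=6 r=14: min(11,19)*8=88 best=256, l++
l=7 r=14: min(18,19)*7=126 best=256, l++
l=8 r=14: min(15,19)*6=90 best=256, l++
l=9 r=14: min(1,19)*5=5 best=256, l++
l=10 r=14: min(2,19)*4=8 best=256, l++
l=11 r=14: min(14,19)*3=42 best=256, l++
l=12 r=14: min(15,19)*2=30 best=256, l++
l=13 r=14: min(6,19)*1=6 best=256, l++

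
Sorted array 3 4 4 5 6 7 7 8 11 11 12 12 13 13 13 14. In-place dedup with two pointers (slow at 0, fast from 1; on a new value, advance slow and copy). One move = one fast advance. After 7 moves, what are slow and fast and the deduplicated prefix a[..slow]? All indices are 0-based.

slow=0 fast=1: a[fast]=4≠a[slow]=3 write a[1]=4, slow++,fast++
slow=1 fast=2: a[fast]=4=a[slow] dup, fast++
slow=1 fast=3: a[fast]=5≠a[slow]=4 write a[2]=5, slow++,fast++
slow=2 fast=4: a[fast]=6≠a[slow]=5 write a[3]=6, slow++,fast++
slow=3 fast=5: a[fast]=7≠a[slow]=6 write a[4]=7, slow++,fast++
slow=4 fast=6: a[fast]=7=a[slow] dup, fast++
slow=4 fast=7: a[fast]=8≠a[slow]=7 write a[5]=8, slow++,fast++

slow=5, fast=8, prefix=[3, 4, 5, 6, 7, 8]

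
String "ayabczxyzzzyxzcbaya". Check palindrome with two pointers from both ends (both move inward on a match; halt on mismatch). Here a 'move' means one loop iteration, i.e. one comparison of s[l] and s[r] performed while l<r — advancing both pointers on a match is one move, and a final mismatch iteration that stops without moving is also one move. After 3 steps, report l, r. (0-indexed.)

[0,18] 'a'=='a' → l++,r--
[1,17] 'y'=='y' → l++,r--
[2,16] 'a'=='a' → l++,r--

l=3, r=15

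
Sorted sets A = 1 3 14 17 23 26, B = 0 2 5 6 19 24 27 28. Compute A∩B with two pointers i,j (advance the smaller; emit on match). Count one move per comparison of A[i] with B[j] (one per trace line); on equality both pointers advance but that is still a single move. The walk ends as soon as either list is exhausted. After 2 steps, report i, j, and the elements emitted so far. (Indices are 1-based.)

i=2, j=2, emitted=[]

[i=1,j=1] 1>0 → j++
[i=1,j=2] 1<2 → i++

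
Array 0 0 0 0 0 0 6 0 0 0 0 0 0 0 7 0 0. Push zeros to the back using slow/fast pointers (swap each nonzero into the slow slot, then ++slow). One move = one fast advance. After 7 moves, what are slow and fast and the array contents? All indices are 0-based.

(s=0,f=0) a[fast]=0 → fast++
(s=0,f=1) a[fast]=0 → fast++
(s=0,f=2) a[fast]=0 → fast++
(s=0,f=3) a[fast]=0 → fast++
(s=0,f=4) a[fast]=0 → fast++
(s=0,f=5) a[fast]=0 → fast++
(s=0,f=6) a[fast]=6≠0 swap→a[0]=6 → slow++,fast++

slow=1, fast=7, a=[6, 0, 0, 0, 0, 0, 0, 0, 0, 0, 0, 0, 0, 0, 7, 0, 0]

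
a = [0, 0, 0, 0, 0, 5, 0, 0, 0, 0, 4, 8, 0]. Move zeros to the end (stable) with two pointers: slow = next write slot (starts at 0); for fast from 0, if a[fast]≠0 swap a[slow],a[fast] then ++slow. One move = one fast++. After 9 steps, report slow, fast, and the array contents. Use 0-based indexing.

(s=0,f=0) a[fast]=0 → fast++
(s=0,f=1) a[fast]=0 → fast++
(s=0,f=2) a[fast]=0 → fast++
(s=0,f=3) a[fast]=0 → fast++
(s=0,f=4) a[fast]=0 → fast++
(s=0,f=5) a[fast]=5≠0 swap→a[0]=5 → slow++,fast++
(s=1,f=6) a[fast]=0 → fast++
(s=1,f=7) a[fast]=0 → fast++
(s=1,f=8) a[fast]=0 → fast++

slow=1, fast=9, a=[5, 0, 0, 0, 0, 0, 0, 0, 0, 0, 4, 8, 0]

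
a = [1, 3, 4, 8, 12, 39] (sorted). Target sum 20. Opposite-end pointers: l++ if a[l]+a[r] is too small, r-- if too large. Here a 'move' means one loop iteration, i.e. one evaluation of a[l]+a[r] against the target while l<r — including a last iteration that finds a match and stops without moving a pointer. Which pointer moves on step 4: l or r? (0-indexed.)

l=0 r=5: 1+39=40 >20, r--
l=0 r=4: 1+12=13 <20, l++
l=1 r=4: 3+12=15 <20, l++
l=2 r=4: 4+12=16 <20, l++

l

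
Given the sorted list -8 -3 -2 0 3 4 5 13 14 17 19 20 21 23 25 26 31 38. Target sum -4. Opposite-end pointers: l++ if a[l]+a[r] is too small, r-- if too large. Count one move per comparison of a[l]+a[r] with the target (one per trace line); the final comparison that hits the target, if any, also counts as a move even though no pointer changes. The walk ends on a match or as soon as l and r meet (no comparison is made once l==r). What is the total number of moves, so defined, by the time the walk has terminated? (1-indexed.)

[1,18] -8+38=30 >-4 → r--
[1,17] -8+31=23 >-4 → r--
[1,16] -8+26=18 >-4 → r--
[1,15] -8+25=17 >-4 → r--
[1,14] -8+23=15 >-4 → r--
[1,13] -8+21=13 >-4 → r--
[1,12] -8+20=12 >-4 → r--
[1,11] -8+19=11 >-4 → r--
[1,10] -8+17=9 >-4 → r--
[1,9] -8+14=6 >-4 → r--
[1,8] -8+13=5 >-4 → r--
[1,7] -8+5=-3 >-4 → r--
[1,6] -8+4=-4 → found

13 moves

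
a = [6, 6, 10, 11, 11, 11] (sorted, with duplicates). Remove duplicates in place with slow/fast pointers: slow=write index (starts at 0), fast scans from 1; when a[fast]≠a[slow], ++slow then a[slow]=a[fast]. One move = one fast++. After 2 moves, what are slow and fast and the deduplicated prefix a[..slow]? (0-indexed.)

slow=0 fast=1: a[fast]=6=a[slow] dup, fast++
slow=0 fast=2: a[fast]=10≠a[slow]=6 write a[1]=10, slow++,fast++

slow=1, fast=3, prefix=[6, 10]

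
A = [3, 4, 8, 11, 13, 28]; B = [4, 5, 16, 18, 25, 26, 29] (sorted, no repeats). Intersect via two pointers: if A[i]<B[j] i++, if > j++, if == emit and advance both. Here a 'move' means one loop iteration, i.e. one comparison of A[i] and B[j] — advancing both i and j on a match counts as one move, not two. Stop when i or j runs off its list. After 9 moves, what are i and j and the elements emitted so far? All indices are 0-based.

i=0 j=0: 3<4, i++
i=1 j=0: 4==4 emit, i++,j++
i=2 j=1: 8>5, j++
i=2 j=2: 8<16, i++
i=3 j=2: 11<16, i++
i=4 j=2: 13<16, i++
i=5 j=2: 28>16, j++
i=5 j=3: 28>18, j++
i=5 j=4: 28>25, j++

i=5, j=5, emitted=[4]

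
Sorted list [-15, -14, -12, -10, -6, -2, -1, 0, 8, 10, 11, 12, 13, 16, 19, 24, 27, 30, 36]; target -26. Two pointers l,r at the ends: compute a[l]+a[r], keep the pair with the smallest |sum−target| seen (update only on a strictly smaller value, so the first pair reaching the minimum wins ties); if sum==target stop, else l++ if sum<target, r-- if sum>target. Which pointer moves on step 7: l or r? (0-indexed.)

r

l=0 r=18: -15+36=21 d=47 *, r--
l=0 r=17: -15+30=15 d=41 *, r--
l=0 r=16: -15+27=12 d=38 *, r--
l=0 r=15: -15+24=9 d=35 *, r--
l=0 r=14: -15+19=4 d=30 *, r--
l=0 r=13: -15+16=1 d=27 *, r--
l=0 r=12: -15+13=-2 d=24 *, r--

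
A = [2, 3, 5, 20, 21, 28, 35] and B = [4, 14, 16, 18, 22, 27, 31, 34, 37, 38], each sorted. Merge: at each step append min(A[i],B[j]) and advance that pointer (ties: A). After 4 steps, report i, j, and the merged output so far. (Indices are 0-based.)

i=3, j=1, merged so far=[2, 3, 4, 5]

i=0 j=0: A[i]=2<=B[j]=4 take 2, i++
i=1 j=0: A[i]=3<=B[j]=4 take 3, i++
i=2 j=0: A[i]=5>B[j]=4 take 4, j++
i=2 j=1: A[i]=5<=B[j]=14 take 5, i++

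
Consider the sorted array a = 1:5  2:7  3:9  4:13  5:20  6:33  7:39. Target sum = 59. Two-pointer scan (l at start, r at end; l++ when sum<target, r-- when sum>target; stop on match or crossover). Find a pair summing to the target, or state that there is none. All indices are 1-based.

[1,7] 5+39=44 <59 → l++
[2,7] 7+39=46 <59 → l++
[3,7] 9+39=48 <59 → l++
[4,7] 13+39=52 <59 → l++
[5,7] 20+39=59 → found

(20, 39)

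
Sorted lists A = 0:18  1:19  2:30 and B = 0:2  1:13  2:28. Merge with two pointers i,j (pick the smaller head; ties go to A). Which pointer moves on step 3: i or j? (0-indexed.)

i=0 j=0: A[i]=18>B[j]=2 take 2, j++
i=0 j=1: A[i]=18>B[j]=13 take 13, j++
i=0 j=2: A[i]=18<=B[j]=28 take 18, i++

i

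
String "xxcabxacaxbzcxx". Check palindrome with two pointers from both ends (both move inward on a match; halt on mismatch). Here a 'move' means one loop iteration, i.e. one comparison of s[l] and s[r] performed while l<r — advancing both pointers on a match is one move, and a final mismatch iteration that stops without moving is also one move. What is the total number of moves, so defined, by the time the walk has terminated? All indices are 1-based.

4 moves

[1,15] 'x'=='x' → l++,r--
[2,14] 'x'=='x' → l++,r--
[3,13] 'c'=='c' → l++,r--
[4,12] 'a'!='z' → stop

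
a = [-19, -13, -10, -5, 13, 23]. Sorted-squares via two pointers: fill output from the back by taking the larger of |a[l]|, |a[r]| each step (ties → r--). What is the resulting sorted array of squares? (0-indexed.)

[25, 100, 169, 169, 361, 529]

[0,5] |-19|<=|23| out[5]=529 → r--
[0,4] |-19|>|13| out[4]=361 → l++
[1,4] |-13|<=|13| out[3]=169 → r--
[1,3] |-13|>|-5| out[2]=169 → l++
[2,3] |-10|>|-5| out[1]=100 → l++
[3,3] |-5|<=|-5| out[0]=25 → r--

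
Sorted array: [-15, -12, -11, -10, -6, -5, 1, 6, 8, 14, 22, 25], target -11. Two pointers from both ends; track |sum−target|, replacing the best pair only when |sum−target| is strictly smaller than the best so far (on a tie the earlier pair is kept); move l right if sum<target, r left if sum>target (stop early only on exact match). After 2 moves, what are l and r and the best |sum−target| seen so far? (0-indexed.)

l=0, r=9, best |Δ|=18

l=0 r=11: -15+25=10 d=21 *, r--
l=0 r=10: -15+22=7 d=18 *, r--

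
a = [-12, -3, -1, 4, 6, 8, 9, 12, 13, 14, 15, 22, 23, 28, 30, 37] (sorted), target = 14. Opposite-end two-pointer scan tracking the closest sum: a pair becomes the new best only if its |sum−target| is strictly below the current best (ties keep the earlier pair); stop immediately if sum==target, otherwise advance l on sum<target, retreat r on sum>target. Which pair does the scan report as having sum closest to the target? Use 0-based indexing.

pair (-1, 15) with sum 14 (|Δ|=0)

[0,15] -12+37=25 d=11 * → r--
[0,14] -12+30=18 d=4 * → r--
[0,13] -12+28=16 d=2 * → r--
[0,12] -12+23=11 d=3 → l++
[1,12] -3+23=20 d=6 → r--
[1,11] -3+22=19 d=5 → r--
[1,10] -3+15=12 d=2 → l++
[2,10] -1+15=14 d=0 * → stop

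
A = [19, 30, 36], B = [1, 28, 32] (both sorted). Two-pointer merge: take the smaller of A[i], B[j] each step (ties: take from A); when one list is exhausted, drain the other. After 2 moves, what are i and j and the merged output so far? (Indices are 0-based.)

i=0 j=0: A[i]=19>B[j]=1 take 1, j++
i=0 j=1: A[i]=19<=B[j]=28 take 19, i++

i=1, j=1, merged so far=[1, 19]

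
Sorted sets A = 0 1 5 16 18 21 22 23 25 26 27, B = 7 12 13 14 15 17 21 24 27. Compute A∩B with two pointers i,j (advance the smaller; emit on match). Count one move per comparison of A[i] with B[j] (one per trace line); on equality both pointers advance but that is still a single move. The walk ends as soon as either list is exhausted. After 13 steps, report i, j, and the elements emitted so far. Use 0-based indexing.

i=0 j=0: 0<7, i++
i=1 j=0: 1<7, i++
i=2 j=0: 5<7, i++
i=3 j=0: 16>7, j++
i=3 j=1: 16>12, j++
i=3 j=2: 16>13, j++
i=3 j=3: 16>14, j++
i=3 j=4: 16>15, j++
i=3 j=5: 16<17, i++
i=4 j=5: 18>17, j++
i=4 j=6: 18<21, i++
i=5 j=6: 21==21 emit, i++,j++
i=6 j=7: 22<24, i++

i=7, j=7, emitted=[21]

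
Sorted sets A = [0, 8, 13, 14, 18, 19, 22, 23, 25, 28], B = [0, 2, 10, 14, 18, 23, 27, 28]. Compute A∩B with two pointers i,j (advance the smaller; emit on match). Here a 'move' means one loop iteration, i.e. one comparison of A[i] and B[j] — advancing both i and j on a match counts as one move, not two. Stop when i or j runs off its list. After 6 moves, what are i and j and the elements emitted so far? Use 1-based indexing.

i=5, j=5, emitted=[0, 14]

i=1 j=1: 0==0 emit, i++,j++
i=2 j=2: 8>2, j++
i=2 j=3: 8<10, i++
i=3 j=3: 13>10, j++
i=3 j=4: 13<14, i++
i=4 j=4: 14==14 emit, i++,j++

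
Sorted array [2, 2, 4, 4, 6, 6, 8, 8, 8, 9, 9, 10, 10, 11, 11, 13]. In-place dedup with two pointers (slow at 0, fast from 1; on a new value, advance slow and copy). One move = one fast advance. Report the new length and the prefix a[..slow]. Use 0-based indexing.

length 8; prefix = [2, 4, 6, 8, 9, 10, 11, 13]

(s=0,f=1) a[fast]=2=a[slow] dup → fast++
(s=0,f=2) a[fast]=4≠a[slow]=2 write a[1]=4 → slow++,fast++
(s=1,f=3) a[fast]=4=a[slow] dup → fast++
(s=1,f=4) a[fast]=6≠a[slow]=4 write a[2]=6 → slow++,fast++
(s=2,f=5) a[fast]=6=a[slow] dup → fast++
(s=2,f=6) a[fast]=8≠a[slow]=6 write a[3]=8 → slow++,fast++
(s=3,f=7) a[fast]=8=a[slow] dup → fast++
(s=3,f=8) a[fast]=8=a[slow] dup → fast++
(s=3,f=9) a[fast]=9≠a[slow]=8 write a[4]=9 → slow++,fast++
(s=4,f=10) a[fast]=9=a[slow] dup → fast++
(s=4,f=11) a[fast]=10≠a[slow]=9 write a[5]=10 → slow++,fast++
(s=5,f=12) a[fast]=10=a[slow] dup → fast++
(s=5,f=13) a[fast]=11≠a[slow]=10 write a[6]=11 → slow++,fast++
(s=6,f=14) a[fast]=11=a[slow] dup → fast++
(s=6,f=15) a[fast]=13≠a[slow]=11 write a[7]=13 → slow++,fast++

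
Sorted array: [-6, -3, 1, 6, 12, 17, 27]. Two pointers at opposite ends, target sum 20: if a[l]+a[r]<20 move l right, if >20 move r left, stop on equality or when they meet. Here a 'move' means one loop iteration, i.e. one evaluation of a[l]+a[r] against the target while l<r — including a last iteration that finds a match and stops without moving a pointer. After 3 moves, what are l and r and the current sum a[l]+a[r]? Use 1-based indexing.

l=3, r=6, sum=18

[1,7] -6+27=21 >20 → r--
[1,6] -6+17=11 <20 → l++
[2,6] -3+17=14 <20 → l++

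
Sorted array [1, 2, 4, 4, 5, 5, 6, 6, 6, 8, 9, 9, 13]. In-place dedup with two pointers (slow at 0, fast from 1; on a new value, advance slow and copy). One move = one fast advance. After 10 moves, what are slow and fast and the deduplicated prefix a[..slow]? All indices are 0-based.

slow=6, fast=11, prefix=[1, 2, 4, 5, 6, 8, 9]

(s=0,f=1) a[fast]=2≠a[slow]=1 write a[1]=2 → slow++,fast++
(s=1,f=2) a[fast]=4≠a[slow]=2 write a[2]=4 → slow++,fast++
(s=2,f=3) a[fast]=4=a[slow] dup → fast++
(s=2,f=4) a[fast]=5≠a[slow]=4 write a[3]=5 → slow++,fast++
(s=3,f=5) a[fast]=5=a[slow] dup → fast++
(s=3,f=6) a[fast]=6≠a[slow]=5 write a[4]=6 → slow++,fast++
(s=4,f=7) a[fast]=6=a[slow] dup → fast++
(s=4,f=8) a[fast]=6=a[slow] dup → fast++
(s=4,f=9) a[fast]=8≠a[slow]=6 write a[5]=8 → slow++,fast++
(s=5,f=10) a[fast]=9≠a[slow]=8 write a[6]=9 → slow++,fast++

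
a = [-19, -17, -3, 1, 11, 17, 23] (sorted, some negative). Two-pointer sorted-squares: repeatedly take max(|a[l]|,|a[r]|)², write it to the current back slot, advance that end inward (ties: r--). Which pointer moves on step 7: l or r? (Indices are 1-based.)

r

[1,7] |-19|<=|23| out[7]=529 → r--
[1,6] |-19|>|17| out[6]=361 → l++
[2,6] |-17|<=|17| out[5]=289 → r--
[2,5] |-17|>|11| out[4]=289 → l++
[3,5] |-3|<=|11| out[3]=121 → r--
[3,4] |-3|>|1| out[2]=9 → l++
[4,4] |1|<=|1| out[1]=1 → r--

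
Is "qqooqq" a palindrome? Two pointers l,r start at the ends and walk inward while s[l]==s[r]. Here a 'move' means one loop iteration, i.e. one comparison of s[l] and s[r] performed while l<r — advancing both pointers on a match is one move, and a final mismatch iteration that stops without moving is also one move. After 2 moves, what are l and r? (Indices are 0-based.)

l=2, r=3

[0,5] 'q'=='q' → l++,r--
[1,4] 'q'=='q' → l++,r--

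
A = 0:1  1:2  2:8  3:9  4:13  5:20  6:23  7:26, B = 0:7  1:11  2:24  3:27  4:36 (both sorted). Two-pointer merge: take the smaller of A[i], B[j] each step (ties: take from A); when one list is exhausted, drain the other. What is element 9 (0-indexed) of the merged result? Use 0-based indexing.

merged[9] = 24

[i=0,j=0] A[i]=1<=B[j]=7 take 1 → i++
[i=1,j=0] A[i]=2<=B[j]=7 take 2 → i++
[i=2,j=0] A[i]=8>B[j]=7 take 7 → j++
[i=2,j=1] A[i]=8<=B[j]=11 take 8 → i++
[i=3,j=1] A[i]=9<=B[j]=11 take 9 → i++
[i=4,j=1] A[i]=13>B[j]=11 take 11 → j++
[i=4,j=2] A[i]=13<=B[j]=24 take 13 → i++
[i=5,j=2] A[i]=20<=B[j]=24 take 20 → i++
[i=6,j=2] A[i]=23<=B[j]=24 take 23 → i++
[i=7,j=2] A[i]=26>B[j]=24 take 24 → j++
[i=7,j=3] A[i]=26<=B[j]=27 take 26 → i++
[i=8,j=3] A done, take B[j]=27 → j++
[i=8,j=4] A done, take B[j]=36 → j++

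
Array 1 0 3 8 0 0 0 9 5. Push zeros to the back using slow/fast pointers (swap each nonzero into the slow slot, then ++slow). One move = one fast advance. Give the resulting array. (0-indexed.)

(s=0,f=0) a[fast]=1≠0 swap→a[0]=1 → slow++,fast++
(s=1,f=1) a[fast]=0 → fast++
(s=1,f=2) a[fast]=3≠0 swap→a[1]=3 → slow++,fast++
(s=2,f=3) a[fast]=8≠0 swap→a[2]=8 → slow++,fast++
(s=3,f=4) a[fast]=0 → fast++
(s=3,f=5) a[fast]=0 → fast++
(s=3,f=6) a[fast]=0 → fast++
(s=3,f=7) a[fast]=9≠0 swap→a[3]=9 → slow++,fast++
(s=4,f=8) a[fast]=5≠0 swap→a[4]=5 → slow++,fast++

[1, 3, 8, 9, 5, 0, 0, 0, 0]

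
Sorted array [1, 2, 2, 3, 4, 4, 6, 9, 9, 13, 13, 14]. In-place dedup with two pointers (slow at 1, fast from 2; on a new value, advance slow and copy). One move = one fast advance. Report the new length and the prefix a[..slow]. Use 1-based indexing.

length 8; prefix = [1, 2, 3, 4, 6, 9, 13, 14]

slow=1 fast=2: a[fast]=2≠a[slow]=1 write a[2]=2, slow++,fast++
slow=2 fast=3: a[fast]=2=a[slow] dup, fast++
slow=2 fast=4: a[fast]=3≠a[slow]=2 write a[3]=3, slow++,fast++
slow=3 fast=5: a[fast]=4≠a[slow]=3 write a[4]=4, slow++,fast++
slow=4 fast=6: a[fast]=4=a[slow] dup, fast++
slow=4 fast=7: a[fast]=6≠a[slow]=4 write a[5]=6, slow++,fast++
slow=5 fast=8: a[fast]=9≠a[slow]=6 write a[6]=9, slow++,fast++
slow=6 fast=9: a[fast]=9=a[slow] dup, fast++
slow=6 fast=10: a[fast]=13≠a[slow]=9 write a[7]=13, slow++,fast++
slow=7 fast=11: a[fast]=13=a[slow] dup, fast++
slow=7 fast=12: a[fast]=14≠a[slow]=13 write a[8]=14, slow++,fast++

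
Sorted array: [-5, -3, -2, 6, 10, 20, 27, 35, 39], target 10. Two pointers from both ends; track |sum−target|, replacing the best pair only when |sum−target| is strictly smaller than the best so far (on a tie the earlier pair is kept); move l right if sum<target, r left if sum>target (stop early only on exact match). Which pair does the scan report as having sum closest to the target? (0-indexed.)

[0,8] -5+39=34 d=24 * → r--
[0,7] -5+35=30 d=20 * → r--
[0,6] -5+27=22 d=12 * → r--
[0,5] -5+20=15 d=5 * → r--
[0,4] -5+10=5 d=5 → l++
[1,4] -3+10=7 d=3 * → l++
[2,4] -2+10=8 d=2 * → l++
[3,4] 6+10=16 d=6 → r--

pair (-2, 10) with sum 8 (|Δ|=2)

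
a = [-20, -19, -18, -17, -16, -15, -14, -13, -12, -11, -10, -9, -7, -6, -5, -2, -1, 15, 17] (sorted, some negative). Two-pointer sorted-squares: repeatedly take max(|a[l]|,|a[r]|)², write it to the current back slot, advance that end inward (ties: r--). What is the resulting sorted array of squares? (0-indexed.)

[1, 4, 25, 36, 49, 81, 100, 121, 144, 169, 196, 225, 225, 256, 289, 289, 324, 361, 400]

[0,18] |-20|>|17| out[18]=400 → l++
[1,18] |-19|>|17| out[17]=361 → l++
[2,18] |-18|>|17| out[16]=324 → l++
[3,18] |-17|<=|17| out[15]=289 → r--
[3,17] |-17|>|15| out[14]=289 → l++
[4,17] |-16|>|15| out[13]=256 → l++
[5,17] |-15|<=|15| out[12]=225 → r--
[5,16] |-15|>|-1| out[11]=225 → l++
[6,16] |-14|>|-1| out[10]=196 → l++
[7,16] |-13|>|-1| out[9]=169 → l++
[8,16] |-12|>|-1| out[8]=144 → l++
[9,16] |-11|>|-1| out[7]=121 → l++
[10,16] |-10|>|-1| out[6]=100 → l++
[11,16] |-9|>|-1| out[5]=81 → l++
[12,16] |-7|>|-1| out[4]=49 → l++
[13,16] |-6|>|-1| out[3]=36 → l++
[14,16] |-5|>|-1| out[2]=25 → l++
[15,16] |-2|>|-1| out[1]=4 → l++
[16,16] |-1|<=|-1| out[0]=1 → r--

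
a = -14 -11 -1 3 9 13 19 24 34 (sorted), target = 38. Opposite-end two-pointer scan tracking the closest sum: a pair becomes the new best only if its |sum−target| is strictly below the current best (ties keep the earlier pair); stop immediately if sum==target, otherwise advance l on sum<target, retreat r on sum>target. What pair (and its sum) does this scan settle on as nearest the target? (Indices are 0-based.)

[0,8] -14+34=20 d=18 * → l++
[1,8] -11+34=23 d=15 * → l++
[2,8] -1+34=33 d=5 * → l++
[3,8] 3+34=37 d=1 * → l++
[4,8] 9+34=43 d=5 → r--
[4,7] 9+24=33 d=5 → l++
[5,7] 13+24=37 d=1 → l++
[6,7] 19+24=43 d=5 → r--

pair (3, 34) with sum 37 (|Δ|=1)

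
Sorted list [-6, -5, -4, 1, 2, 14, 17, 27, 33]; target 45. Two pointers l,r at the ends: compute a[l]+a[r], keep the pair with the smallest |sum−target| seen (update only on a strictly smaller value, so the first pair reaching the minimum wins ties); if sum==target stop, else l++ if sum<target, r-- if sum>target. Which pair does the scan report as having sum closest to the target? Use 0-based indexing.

l=0 r=8: -6+33=27 d=18 *, l++
l=1 r=8: -5+33=28 d=17 *, l++
l=2 r=8: -4+33=29 d=16 *, l++
l=3 r=8: 1+33=34 d=11 *, l++
l=4 r=8: 2+33=35 d=10 *, l++
l=5 r=8: 14+33=47 d=2 *, r--
l=5 r=7: 14+27=41 d=4, l++
l=6 r=7: 17+27=44 d=1 *, l++

pair (17, 27) with sum 44 (|Δ|=1)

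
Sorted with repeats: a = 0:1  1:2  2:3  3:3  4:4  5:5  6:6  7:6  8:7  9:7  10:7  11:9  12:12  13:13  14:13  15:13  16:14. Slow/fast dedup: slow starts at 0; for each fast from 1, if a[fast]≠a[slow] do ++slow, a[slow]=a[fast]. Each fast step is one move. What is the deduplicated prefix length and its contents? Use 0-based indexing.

length 11; prefix = [1, 2, 3, 4, 5, 6, 7, 9, 12, 13, 14]

slow=0 fast=1: a[fast]=2≠a[slow]=1 write a[1]=2, slow++,fast++
slow=1 fast=2: a[fast]=3≠a[slow]=2 write a[2]=3, slow++,fast++
slow=2 fast=3: a[fast]=3=a[slow] dup, fast++
slow=2 fast=4: a[fast]=4≠a[slow]=3 write a[3]=4, slow++,fast++
slow=3 fast=5: a[fast]=5≠a[slow]=4 write a[4]=5, slow++,fast++
slow=4 fast=6: a[fast]=6≠a[slow]=5 write a[5]=6, slow++,fast++
slow=5 fast=7: a[fast]=6=a[slow] dup, fast++
slow=5 fast=8: a[fast]=7≠a[slow]=6 write a[6]=7, slow++,fast++
slow=6 fast=9: a[fast]=7=a[slow] dup, fast++
slow=6 fast=10: a[fast]=7=a[slow] dup, fast++
slow=6 fast=11: a[fast]=9≠a[slow]=7 write a[7]=9, slow++,fast++
slow=7 fast=12: a[fast]=12≠a[slow]=9 write a[8]=12, slow++,fast++
slow=8 fast=13: a[fast]=13≠a[slow]=12 write a[9]=13, slow++,fast++
slow=9 fast=14: a[fast]=13=a[slow] dup, fast++
slow=9 fast=15: a[fast]=13=a[slow] dup, fast++
slow=9 fast=16: a[fast]=14≠a[slow]=13 write a[10]=14, slow++,fast++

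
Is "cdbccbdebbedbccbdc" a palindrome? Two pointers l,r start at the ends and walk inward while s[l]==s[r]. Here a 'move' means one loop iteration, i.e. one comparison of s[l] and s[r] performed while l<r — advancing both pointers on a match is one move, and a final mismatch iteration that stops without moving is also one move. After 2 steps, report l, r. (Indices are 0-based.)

l=2, r=15

l=0 r=17: 'c'=='c', l++,r--
l=1 r=16: 'd'=='d', l++,r--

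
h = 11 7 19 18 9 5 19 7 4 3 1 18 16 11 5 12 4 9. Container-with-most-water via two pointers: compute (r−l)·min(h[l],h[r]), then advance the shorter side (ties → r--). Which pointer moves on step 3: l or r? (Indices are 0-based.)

l=0 r=17: min(11,9)*17=153 best=153 *, r--
l=0 r=16: min(11,4)*16=64 best=153, r--
l=0 r=15: min(11,12)*15=165 best=165 *, l++

l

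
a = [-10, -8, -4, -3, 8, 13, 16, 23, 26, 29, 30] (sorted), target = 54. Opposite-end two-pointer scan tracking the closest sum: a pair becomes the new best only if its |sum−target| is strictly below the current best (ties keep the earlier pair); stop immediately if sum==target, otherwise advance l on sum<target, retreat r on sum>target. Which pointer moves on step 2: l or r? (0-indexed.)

l

[0,10] -10+30=20 d=34 * → l++
[1,10] -8+30=22 d=32 * → l++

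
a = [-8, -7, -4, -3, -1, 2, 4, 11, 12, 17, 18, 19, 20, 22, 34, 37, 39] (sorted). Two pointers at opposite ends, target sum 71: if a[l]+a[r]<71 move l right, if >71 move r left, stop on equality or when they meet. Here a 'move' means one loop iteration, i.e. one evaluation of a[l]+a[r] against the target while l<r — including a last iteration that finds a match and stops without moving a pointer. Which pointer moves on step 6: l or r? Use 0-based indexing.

l

[0,16] -8+39=31 <71 → l++
[1,16] -7+39=32 <71 → l++
[2,16] -4+39=35 <71 → l++
[3,16] -3+39=36 <71 → l++
[4,16] -1+39=38 <71 → l++
[5,16] 2+39=41 <71 → l++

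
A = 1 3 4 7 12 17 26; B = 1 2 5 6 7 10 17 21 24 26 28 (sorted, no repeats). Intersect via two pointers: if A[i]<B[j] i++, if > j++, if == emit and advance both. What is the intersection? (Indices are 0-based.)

i=0 j=0: 1==1 emit, i++,j++
i=1 j=1: 3>2, j++
i=1 j=2: 3<5, i++
i=2 j=2: 4<5, i++
i=3 j=2: 7>5, j++
i=3 j=3: 7>6, j++
i=3 j=4: 7==7 emit, i++,j++
i=4 j=5: 12>10, j++
i=4 j=6: 12<17, i++
i=5 j=6: 17==17 emit, i++,j++
i=6 j=7: 26>21, j++
i=6 j=8: 26>24, j++
i=6 j=9: 26==26 emit, i++,j++

intersection = [1, 7, 17, 26]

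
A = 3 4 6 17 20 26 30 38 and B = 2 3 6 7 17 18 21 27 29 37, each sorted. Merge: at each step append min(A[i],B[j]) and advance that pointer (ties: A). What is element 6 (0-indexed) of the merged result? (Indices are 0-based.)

[i=0,j=0] A[i]=3>B[j]=2 take 2 → j++
[i=0,j=1] A[i]=3<=B[j]=3 take 3 → i++
[i=1,j=1] A[i]=4>B[j]=3 take 3 → j++
[i=1,j=2] A[i]=4<=B[j]=6 take 4 → i++
[i=2,j=2] A[i]=6<=B[j]=6 take 6 → i++
[i=3,j=2] A[i]=17>B[j]=6 take 6 → j++
[i=3,j=3] A[i]=17>B[j]=7 take 7 → j++
[i=3,j=4] A[i]=17<=B[j]=17 take 17 → i++
[i=4,j=4] A[i]=20>B[j]=17 take 17 → j++
[i=4,j=5] A[i]=20>B[j]=18 take 18 → j++
[i=4,j=6] A[i]=20<=B[j]=21 take 20 → i++
[i=5,j=6] A[i]=26>B[j]=21 take 21 → j++
[i=5,j=7] A[i]=26<=B[j]=27 take 26 → i++
[i=6,j=7] A[i]=30>B[j]=27 take 27 → j++
[i=6,j=8] A[i]=30>B[j]=29 take 29 → j++
[i=6,j=9] A[i]=30<=B[j]=37 take 30 → i++
[i=7,j=9] A[i]=38>B[j]=37 take 37 → j++
[i=7,j=10] B done, take A[i]=38 → i++

merged[6] = 7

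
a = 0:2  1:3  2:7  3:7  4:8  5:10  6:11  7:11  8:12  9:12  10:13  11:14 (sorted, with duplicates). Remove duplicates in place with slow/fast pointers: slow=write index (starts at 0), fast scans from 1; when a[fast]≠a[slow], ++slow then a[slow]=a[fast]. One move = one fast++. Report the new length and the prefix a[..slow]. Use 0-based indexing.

length 9; prefix = [2, 3, 7, 8, 10, 11, 12, 13, 14]

(s=0,f=1) a[fast]=3≠a[slow]=2 write a[1]=3 → slow++,fast++
(s=1,f=2) a[fast]=7≠a[slow]=3 write a[2]=7 → slow++,fast++
(s=2,f=3) a[fast]=7=a[slow] dup → fast++
(s=2,f=4) a[fast]=8≠a[slow]=7 write a[3]=8 → slow++,fast++
(s=3,f=5) a[fast]=10≠a[slow]=8 write a[4]=10 → slow++,fast++
(s=4,f=6) a[fast]=11≠a[slow]=10 write a[5]=11 → slow++,fast++
(s=5,f=7) a[fast]=11=a[slow] dup → fast++
(s=5,f=8) a[fast]=12≠a[slow]=11 write a[6]=12 → slow++,fast++
(s=6,f=9) a[fast]=12=a[slow] dup → fast++
(s=6,f=10) a[fast]=13≠a[slow]=12 write a[7]=13 → slow++,fast++
(s=7,f=11) a[fast]=14≠a[slow]=13 write a[8]=14 → slow++,fast++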